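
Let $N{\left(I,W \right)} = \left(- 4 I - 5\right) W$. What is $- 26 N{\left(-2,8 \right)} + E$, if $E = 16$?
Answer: $-608$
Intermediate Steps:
$N{\left(I,W \right)} = W \left(-5 - 4 I\right)$ ($N{\left(I,W \right)} = \left(-5 - 4 I\right) W = W \left(-5 - 4 I\right)$)
$- 26 N{\left(-2,8 \right)} + E = - 26 \left(\left(-1\right) 8 \left(5 + 4 \left(-2\right)\right)\right) + 16 = - 26 \left(\left(-1\right) 8 \left(5 - 8\right)\right) + 16 = - 26 \left(\left(-1\right) 8 \left(-3\right)\right) + 16 = \left(-26\right) 24 + 16 = -624 + 16 = -608$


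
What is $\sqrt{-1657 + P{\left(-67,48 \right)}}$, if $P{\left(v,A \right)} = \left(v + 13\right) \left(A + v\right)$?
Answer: $i \sqrt{631} \approx 25.12 i$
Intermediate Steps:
$P{\left(v,A \right)} = \left(13 + v\right) \left(A + v\right)$
$\sqrt{-1657 + P{\left(-67,48 \right)}} = \sqrt{-1657 + \left(\left(-67\right)^{2} + 13 \cdot 48 + 13 \left(-67\right) + 48 \left(-67\right)\right)} = \sqrt{-1657 + \left(4489 + 624 - 871 - 3216\right)} = \sqrt{-1657 + 1026} = \sqrt{-631} = i \sqrt{631}$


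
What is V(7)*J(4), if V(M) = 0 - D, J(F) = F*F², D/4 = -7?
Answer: 1792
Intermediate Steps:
D = -28 (D = 4*(-7) = -28)
J(F) = F³
V(M) = 28 (V(M) = 0 - 1*(-28) = 0 + 28 = 28)
V(7)*J(4) = 28*4³ = 28*64 = 1792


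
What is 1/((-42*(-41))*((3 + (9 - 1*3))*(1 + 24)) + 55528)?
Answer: 1/442978 ≈ 2.2574e-6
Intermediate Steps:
1/((-42*(-41))*((3 + (9 - 1*3))*(1 + 24)) + 55528) = 1/(1722*((3 + (9 - 3))*25) + 55528) = 1/(1722*((3 + 6)*25) + 55528) = 1/(1722*(9*25) + 55528) = 1/(1722*225 + 55528) = 1/(387450 + 55528) = 1/442978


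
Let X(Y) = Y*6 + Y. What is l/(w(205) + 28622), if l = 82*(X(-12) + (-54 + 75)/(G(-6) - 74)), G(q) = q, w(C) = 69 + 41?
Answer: -276381/1149280 ≈ -0.24048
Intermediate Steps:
w(C) = 110
X(Y) = 7*Y (X(Y) = 6*Y + Y = 7*Y)
l = -276381/40 (l = 82*(7*(-12) + (-54 + 75)/(-6 - 74)) = 82*(-84 + 21/(-80)) = 82*(-84 + 21*(-1/80)) = 82*(-84 - 21/80) = 82*(-6741/80) = -276381/40 ≈ -6909.5)
l/(w(205) + 28622) = -276381/(40*(110 + 28622)) = -276381/40/28732 = -276381/40*1/28732 = -276381/1149280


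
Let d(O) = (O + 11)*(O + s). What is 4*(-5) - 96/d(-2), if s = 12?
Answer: -316/15 ≈ -21.067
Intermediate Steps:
d(O) = (11 + O)*(12 + O) (d(O) = (O + 11)*(O + 12) = (11 + O)*(12 + O))
4*(-5) - 96/d(-2) = 4*(-5) - 96/(132 + (-2)² + 23*(-2)) = -20 - 96/(132 + 4 - 46) = -20 - 96/90 = -20 - 96*1/90 = -20 - 16/15 = -316/15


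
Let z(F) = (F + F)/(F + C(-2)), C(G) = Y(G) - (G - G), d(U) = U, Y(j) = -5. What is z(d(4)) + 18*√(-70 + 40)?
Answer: -8 + 18*I*√30 ≈ -8.0 + 98.59*I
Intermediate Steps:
C(G) = -5 (C(G) = -5 - (G - G) = -5 - 1*0 = -5 + 0 = -5)
z(F) = 2*F/(-5 + F) (z(F) = (F + F)/(F - 5) = (2*F)/(-5 + F) = 2*F/(-5 + F))
z(d(4)) + 18*√(-70 + 40) = 2*4/(-5 + 4) + 18*√(-70 + 40) = 2*4/(-1) + 18*√(-30) = 2*4*(-1) + 18*(I*√30) = -8 + 18*I*√30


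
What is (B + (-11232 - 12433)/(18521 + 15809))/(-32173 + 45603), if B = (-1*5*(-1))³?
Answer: 853517/92210380 ≈ 0.0092562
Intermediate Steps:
B = 125 (B = (-5*(-1))³ = 5³ = 125)
(B + (-11232 - 12433)/(18521 + 15809))/(-32173 + 45603) = (125 + (-11232 - 12433)/(18521 + 15809))/(-32173 + 45603) = (125 - 23665/34330)/13430 = (125 - 23665*1/34330)*(1/13430) = (125 - 4733/6866)*(1/13430) = (853517/6866)*(1/13430) = 853517/92210380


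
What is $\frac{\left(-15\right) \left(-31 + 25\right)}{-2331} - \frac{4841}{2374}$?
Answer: $- \frac{1277559}{614866} \approx -2.0778$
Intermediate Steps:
$\frac{\left(-15\right) \left(-31 + 25\right)}{-2331} - \frac{4841}{2374} = \left(-15\right) \left(-6\right) \left(- \frac{1}{2331}\right) - \frac{4841}{2374} = 90 \left(- \frac{1}{2331}\right) - \frac{4841}{2374} = - \frac{10}{259} - \frac{4841}{2374} = - \frac{1277559}{614866}$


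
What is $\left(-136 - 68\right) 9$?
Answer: $-1836$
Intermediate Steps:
$\left(-136 - 68\right) 9 = \left(-204\right) 9 = -1836$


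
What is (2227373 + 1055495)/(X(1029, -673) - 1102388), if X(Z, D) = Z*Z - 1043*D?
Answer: 820717/164598 ≈ 4.9862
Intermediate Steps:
X(Z, D) = Z**2 - 1043*D
(2227373 + 1055495)/(X(1029, -673) - 1102388) = (2227373 + 1055495)/((1029**2 - 1043*(-673)) - 1102388) = 3282868/((1058841 + 701939) - 1102388) = 3282868/(1760780 - 1102388) = 3282868/658392 = 3282868*(1/658392) = 820717/164598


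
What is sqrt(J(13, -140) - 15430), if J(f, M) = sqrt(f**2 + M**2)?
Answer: sqrt(-15430 + sqrt(19769)) ≈ 123.65*I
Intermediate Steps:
J(f, M) = sqrt(M**2 + f**2)
sqrt(J(13, -140) - 15430) = sqrt(sqrt((-140)**2 + 13**2) - 15430) = sqrt(sqrt(19600 + 169) - 15430) = sqrt(sqrt(19769) - 15430) = sqrt(-15430 + sqrt(19769))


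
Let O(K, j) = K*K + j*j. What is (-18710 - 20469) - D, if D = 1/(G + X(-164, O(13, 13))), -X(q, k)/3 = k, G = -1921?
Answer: -114990364/2935 ≈ -39179.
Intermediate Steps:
O(K, j) = K² + j²
X(q, k) = -3*k
D = -1/2935 (D = 1/(-1921 - 3*(13² + 13²)) = 1/(-1921 - 3*(169 + 169)) = 1/(-1921 - 3*338) = 1/(-1921 - 1014) = 1/(-2935) = -1/2935 ≈ -0.00034072)
(-18710 - 20469) - D = (-18710 - 20469) - 1*(-1/2935) = -39179 + 1/2935 = -114990364/2935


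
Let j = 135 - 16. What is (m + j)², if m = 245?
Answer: 132496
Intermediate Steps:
j = 119
(m + j)² = (245 + 119)² = 364² = 132496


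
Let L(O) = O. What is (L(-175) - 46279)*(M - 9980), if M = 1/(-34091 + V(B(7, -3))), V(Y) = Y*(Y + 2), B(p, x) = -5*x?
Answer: 7843369567787/16918 ≈ 4.6361e+8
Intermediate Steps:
V(Y) = Y*(2 + Y)
M = -1/33836 (M = 1/(-34091 + (-5*(-3))*(2 - 5*(-3))) = 1/(-34091 + 15*(2 + 15)) = 1/(-34091 + 15*17) = 1/(-34091 + 255) = 1/(-33836) = -1/33836 ≈ -2.9554e-5)
(L(-175) - 46279)*(M - 9980) = (-175 - 46279)*(-1/33836 - 9980) = -46454*(-337683281/33836) = 7843369567787/16918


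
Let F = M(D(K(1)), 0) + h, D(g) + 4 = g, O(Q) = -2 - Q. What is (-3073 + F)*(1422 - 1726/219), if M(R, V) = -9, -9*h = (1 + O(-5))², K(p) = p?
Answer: -8595191768/1971 ≈ -4.3608e+6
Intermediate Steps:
D(g) = -4 + g
h = -16/9 (h = -(1 + (-2 - 1*(-5)))²/9 = -(1 + (-2 + 5))²/9 = -(1 + 3)²/9 = -⅑*4² = -⅑*16 = -16/9 ≈ -1.7778)
F = -97/9 (F = -9 - 16/9 = -97/9 ≈ -10.778)
(-3073 + F)*(1422 - 1726/219) = (-3073 - 97/9)*(1422 - 1726/219) = -27754*(1422 - 1726*1/219)/9 = -27754*(1422 - 1726/219)/9 = -27754/9*309692/219 = -8595191768/1971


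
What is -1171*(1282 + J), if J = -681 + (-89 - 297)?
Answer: -251765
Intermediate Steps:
J = -1067 (J = -681 - 386 = -1067)
-1171*(1282 + J) = -1171*(1282 - 1067) = -1171*215 = -251765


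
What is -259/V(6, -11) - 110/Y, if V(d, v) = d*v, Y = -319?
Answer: 8171/1914 ≈ 4.2691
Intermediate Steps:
-259/V(6, -11) - 110/Y = -259/(6*(-11)) - 110/(-319) = -259/(-66) - 110*(-1/319) = -259*(-1/66) + 10/29 = 259/66 + 10/29 = 8171/1914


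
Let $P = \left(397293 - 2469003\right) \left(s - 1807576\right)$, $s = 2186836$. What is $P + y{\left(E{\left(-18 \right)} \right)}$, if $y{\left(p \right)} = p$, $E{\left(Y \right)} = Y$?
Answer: $-785716734618$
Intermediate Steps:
$P = -785716734600$ ($P = \left(397293 - 2469003\right) \left(2186836 - 1807576\right) = \left(-2071710\right) 379260 = -785716734600$)
$P + y{\left(E{\left(-18 \right)} \right)} = -785716734600 - 18 = -785716734618$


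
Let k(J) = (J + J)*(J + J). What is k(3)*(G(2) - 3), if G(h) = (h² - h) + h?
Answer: 36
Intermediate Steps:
G(h) = h²
k(J) = 4*J² (k(J) = (2*J)*(2*J) = 4*J²)
k(3)*(G(2) - 3) = (4*3²)*(2² - 3) = (4*9)*(4 - 3) = 36*1 = 36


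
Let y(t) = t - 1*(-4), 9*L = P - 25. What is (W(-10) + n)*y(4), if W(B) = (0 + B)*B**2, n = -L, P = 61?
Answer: -8032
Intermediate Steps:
L = 4 (L = (61 - 25)/9 = (1/9)*36 = 4)
n = -4 (n = -1*4 = -4)
y(t) = 4 + t (y(t) = t + 4 = 4 + t)
W(B) = B**3 (W(B) = B*B**2 = B**3)
(W(-10) + n)*y(4) = ((-10)**3 - 4)*(4 + 4) = (-1000 - 4)*8 = -1004*8 = -8032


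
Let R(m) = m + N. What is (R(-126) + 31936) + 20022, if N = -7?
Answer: 51825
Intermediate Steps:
R(m) = -7 + m (R(m) = m - 7 = -7 + m)
(R(-126) + 31936) + 20022 = ((-7 - 126) + 31936) + 20022 = (-133 + 31936) + 20022 = 31803 + 20022 = 51825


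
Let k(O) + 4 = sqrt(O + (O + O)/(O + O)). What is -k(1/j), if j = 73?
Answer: 4 - sqrt(5402)/73 ≈ 2.9932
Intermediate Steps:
k(O) = -4 + sqrt(1 + O) (k(O) = -4 + sqrt(O + (O + O)/(O + O)) = -4 + sqrt(O + (2*O)/((2*O))) = -4 + sqrt(O + (2*O)*(1/(2*O))) = -4 + sqrt(O + 1) = -4 + sqrt(1 + O))
-k(1/j) = -(-4 + sqrt(1 + 1/73)) = -(-4 + sqrt(74/73)) = -(-4 + sqrt(5402)/73) = 4 - sqrt(5402)/73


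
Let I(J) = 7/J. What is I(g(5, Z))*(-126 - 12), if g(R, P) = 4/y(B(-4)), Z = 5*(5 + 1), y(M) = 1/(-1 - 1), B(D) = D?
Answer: 483/4 ≈ 120.75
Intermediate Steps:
y(M) = -½ (y(M) = 1/(-2) = -½)
Z = 30 (Z = 5*6 = 30)
g(R, P) = -8 (g(R, P) = 4/(-½) = 4*(-2) = -8)
I(g(5, Z))*(-126 - 12) = (7/(-8))*(-126 - 12) = (7*(-⅛))*(-138) = -7/8*(-138) = 483/4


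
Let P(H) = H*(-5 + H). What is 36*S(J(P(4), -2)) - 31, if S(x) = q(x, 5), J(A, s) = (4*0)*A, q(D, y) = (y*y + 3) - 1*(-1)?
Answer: 1013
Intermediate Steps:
q(D, y) = 4 + y**2 (q(D, y) = (y**2 + 3) + 1 = (3 + y**2) + 1 = 4 + y**2)
J(A, s) = 0 (J(A, s) = 0*A = 0)
S(x) = 29 (S(x) = 4 + 5**2 = 4 + 25 = 29)
36*S(J(P(4), -2)) - 31 = 36*29 - 31 = 1044 - 31 = 1013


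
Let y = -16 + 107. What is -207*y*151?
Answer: -2844387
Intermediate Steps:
y = 91
-207*y*151 = -207*91*151 = -18837*151 = -2844387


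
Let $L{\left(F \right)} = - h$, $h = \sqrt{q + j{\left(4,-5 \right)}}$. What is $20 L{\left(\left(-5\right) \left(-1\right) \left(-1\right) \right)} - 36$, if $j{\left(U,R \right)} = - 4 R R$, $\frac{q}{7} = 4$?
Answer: $-36 - 120 i \sqrt{2} \approx -36.0 - 169.71 i$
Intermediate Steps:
$q = 28$ ($q = 7 \cdot 4 = 28$)
$j{\left(U,R \right)} = - 4 R^{2}$
$h = 6 i \sqrt{2}$ ($h = \sqrt{28 - 4 \left(-5\right)^{2}} = \sqrt{28 - 100} = \sqrt{-72} = 6 i \sqrt{2} \approx 8.4853 i$)
$L{\left(F \right)} = - 6 i \sqrt{2}$
$20 L{\left(\left(-5\right) \left(-1\right) \left(-1\right) \right)} - 36 = 20 \left(- 6 i \sqrt{2}\right) - 36 = - 120 i \sqrt{2} - 36 = -36 - 120 i \sqrt{2}$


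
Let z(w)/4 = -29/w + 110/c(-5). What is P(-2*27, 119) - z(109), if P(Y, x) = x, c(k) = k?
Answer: 22679/109 ≈ 208.06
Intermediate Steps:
z(w) = -88 - 116/w (z(w) = 4*(-29/w + 110/(-5)) = 4*(-29/w + 110*(-⅕)) = 4*(-29/w - 22) = 4*(-22 - 29/w) = -88 - 116/w)
P(-2*27, 119) - z(109) = 119 - (-88 - 116/109) = 119 - 1*(-9708/109) = 119 + 9708/109 = 22679/109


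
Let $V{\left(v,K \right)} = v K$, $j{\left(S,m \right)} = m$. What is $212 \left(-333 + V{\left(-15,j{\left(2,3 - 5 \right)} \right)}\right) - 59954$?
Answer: $-124190$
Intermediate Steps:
$V{\left(v,K \right)} = K v$
$212 \left(-333 + V{\left(-15,j{\left(2,3 - 5 \right)} \right)}\right) - 59954 = 212 \left(-333 + \left(3 - 5\right) \left(-15\right)\right) - 59954 = 212 \left(-333 - -30\right) - 59954 = 212 \left(-333 + 30\right) - 59954 = 212 \left(-303\right) - 59954 = -64236 - 59954 = -124190$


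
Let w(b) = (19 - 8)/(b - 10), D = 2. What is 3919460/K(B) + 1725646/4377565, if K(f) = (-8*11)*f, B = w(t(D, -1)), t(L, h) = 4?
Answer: 12868476989341/529685365 ≈ 24295.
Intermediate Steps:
w(b) = 11/(-10 + b)
B = -11/6 (B = 11/(-10 + 4) = 11/(-6) = 11*(-⅙) = -11/6 ≈ -1.8333)
K(f) = -88*f
3919460/K(B) + 1725646/4377565 = 3919460/((-88*(-11/6))) + 1725646/4377565 = 3919460/(484/3) + 1725646*(1/4377565) = 3919460*(3/484) + 1725646/4377565 = 2939595/121 + 1725646/4377565 = 12868476989341/529685365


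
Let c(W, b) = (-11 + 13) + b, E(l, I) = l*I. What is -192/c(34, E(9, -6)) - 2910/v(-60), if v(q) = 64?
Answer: -17379/416 ≈ -41.776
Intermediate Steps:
E(l, I) = I*l
c(W, b) = 2 + b
-192/c(34, E(9, -6)) - 2910/v(-60) = -192/(2 - 6*9) - 2910/64 = -192/(2 - 54) - 2910*1/64 = -192/(-52) - 1455/32 = -192*(-1/52) - 1455/32 = 48/13 - 1455/32 = -17379/416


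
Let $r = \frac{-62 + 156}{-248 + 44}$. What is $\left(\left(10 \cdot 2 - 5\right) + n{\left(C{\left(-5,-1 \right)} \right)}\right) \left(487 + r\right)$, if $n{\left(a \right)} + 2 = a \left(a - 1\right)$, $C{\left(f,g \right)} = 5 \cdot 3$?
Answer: $\frac{11066821}{102} \approx 1.085 \cdot 10^{5}$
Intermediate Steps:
$C{\left(f,g \right)} = 15$
$r = - \frac{47}{102}$ ($r = \frac{94}{-204} = 94 \left(- \frac{1}{204}\right) = - \frac{47}{102} \approx -0.46078$)
$n{\left(a \right)} = -2 + a \left(-1 + a\right)$ ($n{\left(a \right)} = -2 + a \left(a - 1\right) = -2 + a \left(-1 + a\right)$)
$\left(\left(10 \cdot 2 - 5\right) + n{\left(C{\left(-5,-1 \right)} \right)}\right) \left(487 + r\right) = \left(\left(10 \cdot 2 - 5\right) - \left(17 - 225\right)\right) \left(487 - \frac{47}{102}\right) = \left(\left(20 - 5\right) - -208\right) \frac{49627}{102} = \left(15 + 208\right) \frac{49627}{102} = 223 \cdot \frac{49627}{102} = \frac{11066821}{102}$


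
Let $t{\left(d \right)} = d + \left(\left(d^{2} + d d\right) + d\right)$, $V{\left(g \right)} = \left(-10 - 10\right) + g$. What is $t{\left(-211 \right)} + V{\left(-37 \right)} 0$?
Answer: $88620$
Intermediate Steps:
$V{\left(g \right)} = -20 + g$
$t{\left(d \right)} = 2 d + 2 d^{2}$ ($t{\left(d \right)} = d + \left(\left(d^{2} + d^{2}\right) + d\right) = d + \left(2 d^{2} + d\right) = d + \left(d + 2 d^{2}\right) = 2 d + 2 d^{2}$)
$t{\left(-211 \right)} + V{\left(-37 \right)} 0 = 2 \left(-211\right) \left(1 - 211\right) + \left(-20 - 37\right) 0 = 2 \left(-211\right) \left(-210\right) - 0 = 88620 + 0 = 88620$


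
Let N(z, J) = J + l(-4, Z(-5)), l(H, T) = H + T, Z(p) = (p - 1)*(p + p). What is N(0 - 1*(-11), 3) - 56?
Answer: 3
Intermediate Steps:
Z(p) = 2*p*(-1 + p) (Z(p) = (-1 + p)*(2*p) = 2*p*(-1 + p))
N(z, J) = 56 + J (N(z, J) = J + (-4 + 2*(-5)*(-1 - 5)) = J + (-4 + 2*(-5)*(-6)) = J + (-4 + 60) = J + 56 = 56 + J)
N(0 - 1*(-11), 3) - 56 = (56 + 3) - 56 = 59 - 56 = 3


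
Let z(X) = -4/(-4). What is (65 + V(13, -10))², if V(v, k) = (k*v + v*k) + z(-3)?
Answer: 37636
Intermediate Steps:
z(X) = 1 (z(X) = -4*(-¼) = 1)
V(v, k) = 1 + 2*k*v (V(v, k) = (k*v + v*k) + 1 = (k*v + k*v) + 1 = 2*k*v + 1 = 1 + 2*k*v)
(65 + V(13, -10))² = (65 + (1 + 2*(-10)*13))² = (65 + (1 - 260))² = (65 - 259)² = (-194)² = 37636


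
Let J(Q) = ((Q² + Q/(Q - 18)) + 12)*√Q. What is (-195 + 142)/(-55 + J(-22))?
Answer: 53000/98679761 + 5263430*I*√22/1085477371 ≈ 0.00053709 + 0.022744*I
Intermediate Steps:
J(Q) = √Q*(12 + Q² + Q/(-18 + Q)) (J(Q) = ((Q² + Q/(-18 + Q)) + 12)*√Q = (12 + Q² + Q/(-18 + Q))*√Q = √Q*(12 + Q² + Q/(-18 + Q)))
(-195 + 142)/(-55 + J(-22)) = (-195 + 142)/(-55 + √(-22)*(-216 + (-22)³ - 18*(-22)² + 13*(-22))/(-18 - 22)) = -53/(-55 + (I*√22)*(-216 - 10648 - 18*484 - 286)/(-40)) = -53/(-55 + (I*√22)*(-1/40)*(-216 - 10648 - 8712 - 286)) = -53/(-55 + (I*√22)*(-1/40)*(-19862)) = -53/(-55 + 9931*I*√22/20)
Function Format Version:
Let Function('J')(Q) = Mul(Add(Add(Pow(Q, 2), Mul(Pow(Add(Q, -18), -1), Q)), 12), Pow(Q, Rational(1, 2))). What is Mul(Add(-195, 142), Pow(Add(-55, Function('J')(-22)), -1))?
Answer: Add(Rational(53000, 98679761), Mul(Rational(5263430, 1085477371), I, Pow(22, Rational(1, 2)))) ≈ Add(0.00053709, Mul(0.022744, I))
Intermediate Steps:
Function('J')(Q) = Mul(Pow(Q, Rational(1, 2)), Add(12, Pow(Q, 2), Mul(Q, Pow(Add(-18, Q), -1)))) (Function('J')(Q) = Mul(Add(Add(Pow(Q, 2), Mul(Pow(Add(-18, Q), -1), Q)), 12), Pow(Q, Rational(1, 2))) = Mul(Add(Add(Pow(Q, 2), Mul(Q, Pow(Add(-18, Q), -1))), 12), Pow(Q, Rational(1, 2))) = Mul(Add(12, Pow(Q, 2), Mul(Q, Pow(Add(-18, Q), -1))), Pow(Q, Rational(1, 2))) = Mul(Pow(Q, Rational(1, 2)), Add(12, Pow(Q, 2), Mul(Q, Pow(Add(-18, Q), -1)))))
Mul(Add(-195, 142), Pow(Add(-55, Function('J')(-22)), -1)) = Mul(Add(-195, 142), Pow(Add(-55, Mul(Pow(-22, Rational(1, 2)), Pow(Add(-18, -22), -1), Add(-216, Pow(-22, 3), Mul(-18, Pow(-22, 2)), Mul(13, -22)))), -1)) = Mul(-53, Pow(Add(-55, Mul(Mul(I, Pow(22, Rational(1, 2))), Pow(-40, -1), Add(-216, -10648, Mul(-18, 484), -286))), -1)) = Mul(-53, Pow(Add(-55, Mul(Mul(I, Pow(22, Rational(1, 2))), Rational(-1, 40), Add(-216, -10648, -8712, -286))), -1)) = Mul(-53, Pow(Add(-55, Mul(Mul(I, Pow(22, Rational(1, 2))), Rational(-1, 40), -19862)), -1)) = Mul(-53, Pow(Add(-55, Mul(Rational(9931, 20), I, Pow(22, Rational(1, 2)))), -1))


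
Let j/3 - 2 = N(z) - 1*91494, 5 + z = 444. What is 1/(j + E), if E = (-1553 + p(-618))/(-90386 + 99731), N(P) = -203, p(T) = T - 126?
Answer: -9345/2570671622 ≈ -3.6352e-6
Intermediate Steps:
z = 439 (z = -5 + 444 = 439)
p(T) = -126 + T
j = -275085 (j = 6 + 3*(-203 - 1*91494) = 6 + 3*(-203 - 91494) = 6 + 3*(-91697) = 6 - 275091 = -275085)
E = -2297/9345 (E = (-1553 + (-126 - 618))/(-90386 + 99731) = (-1553 - 744)/9345 = -2297*1/9345 = -2297/9345 ≈ -0.24580)
1/(j + E) = 1/(-275085 - 2297/9345) = 1/(-2570671622/9345) = -9345/2570671622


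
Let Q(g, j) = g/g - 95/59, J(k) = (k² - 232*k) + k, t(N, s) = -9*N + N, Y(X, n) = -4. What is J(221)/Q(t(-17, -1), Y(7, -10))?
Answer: 65195/18 ≈ 3621.9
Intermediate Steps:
t(N, s) = -8*N
J(k) = k² - 231*k
Q(g, j) = -36/59 (Q(g, j) = 1 - 95*1/59 = 1 - 95/59 = -36/59)
J(221)/Q(t(-17, -1), Y(7, -10)) = (221*(-231 + 221))/(-36/59) = (221*(-10))*(-59/36) = -2210*(-59/36) = 65195/18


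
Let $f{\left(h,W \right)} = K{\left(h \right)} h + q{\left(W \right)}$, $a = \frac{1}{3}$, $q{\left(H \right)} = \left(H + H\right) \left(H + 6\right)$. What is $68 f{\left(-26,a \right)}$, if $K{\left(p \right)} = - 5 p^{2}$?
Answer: $\frac{53785144}{9} \approx 5.9761 \cdot 10^{6}$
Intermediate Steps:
$q{\left(H \right)} = 2 H \left(6 + H\right)$
$a = \frac{1}{3} \approx 0.33333$
$f{\left(h,W \right)} = - 5 h^{3} + 2 W \left(6 + W\right)$ ($f{\left(h,W \right)} = - 5 h^{2} h + 2 W \left(6 + W\right) = - 5 h^{3} + 2 W \left(6 + W\right)$)
$68 f{\left(-26,a \right)} = 68 \left(- 5 \left(-26\right)^{3} + 2 \cdot \frac{1}{3} \left(6 + \frac{1}{3}\right)\right) = 68 \left(\left(-5\right) \left(-17576\right) + 2 \cdot \frac{1}{3} \cdot \frac{19}{3}\right) = 68 \left(87880 + \frac{38}{9}\right) = 68 \cdot \frac{790958}{9} = \frac{53785144}{9}$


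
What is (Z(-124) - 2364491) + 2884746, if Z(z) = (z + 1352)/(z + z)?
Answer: 32255503/62 ≈ 5.2025e+5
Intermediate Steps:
Z(z) = (1352 + z)/(2*z) (Z(z) = (1352 + z)/((2*z)) = (1352 + z)*(1/(2*z)) = (1352 + z)/(2*z))
(Z(-124) - 2364491) + 2884746 = ((½)*(1352 - 124)/(-124) - 2364491) + 2884746 = ((½)*(-1/124)*1228 - 2364491) + 2884746 = (-307/62 - 2364491) + 2884746 = -146598749/62 + 2884746 = 32255503/62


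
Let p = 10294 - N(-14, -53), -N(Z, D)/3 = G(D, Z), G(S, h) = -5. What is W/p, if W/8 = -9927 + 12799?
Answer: 22976/10279 ≈ 2.2352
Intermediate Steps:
N(Z, D) = 15 (N(Z, D) = -3*(-5) = 15)
W = 22976 (W = 8*(-9927 + 12799) = 8*2872 = 22976)
p = 10279 (p = 10294 - 1*15 = 10294 - 15 = 10279)
W/p = 22976/10279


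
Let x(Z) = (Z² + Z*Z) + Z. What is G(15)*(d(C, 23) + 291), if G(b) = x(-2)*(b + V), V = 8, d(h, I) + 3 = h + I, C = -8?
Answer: 41814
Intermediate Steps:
d(h, I) = -3 + I + h (d(h, I) = -3 + (h + I) = -3 + (I + h) = -3 + I + h)
x(Z) = Z + 2*Z² (x(Z) = (Z² + Z²) + Z = 2*Z² + Z = Z + 2*Z²)
G(b) = 48 + 6*b (G(b) = (-2*(1 + 2*(-2)))*(b + 8) = (-2*(1 - 4))*(8 + b) = (-2*(-3))*(8 + b) = 6*(8 + b) = 48 + 6*b)
G(15)*(d(C, 23) + 291) = (48 + 6*15)*((-3 + 23 - 8) + 291) = (48 + 90)*(12 + 291) = 138*303 = 41814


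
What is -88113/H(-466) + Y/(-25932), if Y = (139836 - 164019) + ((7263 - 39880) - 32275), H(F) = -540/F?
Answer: -29576024521/388980 ≈ -76035.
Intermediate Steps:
Y = -89075 (Y = -24183 + (-32617 - 32275) = -24183 - 64892 = -89075)
-88113/H(-466) + Y/(-25932) = -88113/((-540/(-466))) - 89075/(-25932) = -88113/((-540*(-1/466))) - 89075*(-1/25932) = -88113/270/233 + 89075/25932 = -88113*233/270 + 89075/25932 = -6843443/90 + 89075/25932 = -29576024521/388980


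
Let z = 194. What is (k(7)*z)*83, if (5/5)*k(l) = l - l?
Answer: 0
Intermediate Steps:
k(l) = 0 (k(l) = l - l = 0)
(k(7)*z)*83 = (0*194)*83 = 0*83 = 0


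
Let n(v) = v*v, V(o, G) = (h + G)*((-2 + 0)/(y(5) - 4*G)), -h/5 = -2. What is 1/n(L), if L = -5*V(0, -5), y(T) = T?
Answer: ¼ ≈ 0.25000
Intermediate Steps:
h = 10 (h = -5*(-2) = 10)
V(o, G) = -2*(10 + G)/(5 - 4*G) (V(o, G) = (10 + G)*((-2 + 0)/(5 - 4*G)) = (10 + G)*(-2/(5 - 4*G)) = -2*(10 + G)/(5 - 4*G))
L = 2 (L = -10*(10 - 5)/(-5 + 4*(-5)) = -10*5/(-5 - 20) = -10*5/(-25) = -10*(-1)*5/25 = -5*(-⅖) = 2)
n(v) = v²
1/n(L) = 1/(2²) = 1/4 = ¼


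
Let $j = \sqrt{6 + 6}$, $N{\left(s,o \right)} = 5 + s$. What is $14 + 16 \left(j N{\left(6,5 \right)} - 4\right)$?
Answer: $-50 + 352 \sqrt{3} \approx 559.68$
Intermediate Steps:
$j = 2 \sqrt{3}$ ($j = \sqrt{12} = 2 \sqrt{3} \approx 3.4641$)
$14 + 16 \left(j N{\left(6,5 \right)} - 4\right) = 14 + 16 \left(2 \sqrt{3} \left(5 + 6\right) - 4\right) = 14 + 16 \left(2 \sqrt{3} \cdot 11 - 4\right) = 14 + 16 \left(22 \sqrt{3} - 4\right) = 14 + 16 \left(-4 + 22 \sqrt{3}\right) = 14 - \left(64 - 352 \sqrt{3}\right) = -50 + 352 \sqrt{3}$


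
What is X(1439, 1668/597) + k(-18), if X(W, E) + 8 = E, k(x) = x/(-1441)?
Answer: -1489294/286759 ≈ -5.1935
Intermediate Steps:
k(x) = -x/1441 (k(x) = x*(-1/1441) = -x/1441)
X(W, E) = -8 + E
X(1439, 1668/597) + k(-18) = (-8 + 1668/597) - 1/1441*(-18) = (-8 + 1668*(1/597)) + 18/1441 = (-8 + 556/199) + 18/1441 = -1036/199 + 18/1441 = -1489294/286759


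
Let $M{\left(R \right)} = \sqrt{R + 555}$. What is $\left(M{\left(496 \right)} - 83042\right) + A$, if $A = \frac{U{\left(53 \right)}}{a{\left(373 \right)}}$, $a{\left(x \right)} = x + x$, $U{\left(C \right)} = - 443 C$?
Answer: $- \frac{61972811}{746} + \sqrt{1051} \approx -83041.0$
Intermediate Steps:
$M{\left(R \right)} = \sqrt{555 + R}$
$a{\left(x \right)} = 2 x$
$A = - \frac{23479}{746}$ ($A = \frac{\left(-443\right) 53}{2 \cdot 373} = - \frac{23479}{746} \approx -31.473$)
$\left(M{\left(496 \right)} - 83042\right) + A = \left(\sqrt{555 + 496} - 83042\right) - \frac{23479}{746} = \left(\sqrt{1051} - 83042\right) - \frac{23479}{746} = \left(-83042 + \sqrt{1051}\right) - \frac{23479}{746} = - \frac{61972811}{746} + \sqrt{1051}$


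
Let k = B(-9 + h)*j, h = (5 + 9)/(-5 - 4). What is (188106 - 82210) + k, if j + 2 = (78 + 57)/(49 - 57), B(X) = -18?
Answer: 424943/4 ≈ 1.0624e+5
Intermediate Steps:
h = -14/9 (h = 14/(-9) = 14*(-⅑) = -14/9 ≈ -1.5556)
j = -151/8 (j = -2 + (78 + 57)/(49 - 57) = -2 + 135/(-8) = -2 + 135*(-⅛) = -2 - 135/8 = -151/8 ≈ -18.875)
k = 1359/4 (k = -18*(-151/8) = 1359/4 ≈ 339.75)
(188106 - 82210) + k = (188106 - 82210) + 1359/4 = 105896 + 1359/4 = 424943/4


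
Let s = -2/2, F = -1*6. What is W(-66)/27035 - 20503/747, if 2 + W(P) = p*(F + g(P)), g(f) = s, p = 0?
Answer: -554300099/20195145 ≈ -27.447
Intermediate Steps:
F = -6
s = -1 (s = -2*½ = -1)
g(f) = -1
W(P) = -2 (W(P) = -2 + 0*(-6 - 1) = -2 + 0*(-7) = -2 + 0 = -2)
W(-66)/27035 - 20503/747 = -2/27035 - 20503/747 = -554300099/20195145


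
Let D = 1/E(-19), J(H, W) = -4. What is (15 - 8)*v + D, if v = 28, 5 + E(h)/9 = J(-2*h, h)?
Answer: 15875/81 ≈ 195.99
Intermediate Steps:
E(h) = -81 (E(h) = -45 + 9*(-4) = -45 - 36 = -81)
D = -1/81 (D = 1/(-81) = -1/81 ≈ -0.012346)
(15 - 8)*v + D = (15 - 8)*28 - 1/81 = 7*28 - 1/81 = 196 - 1/81 = 15875/81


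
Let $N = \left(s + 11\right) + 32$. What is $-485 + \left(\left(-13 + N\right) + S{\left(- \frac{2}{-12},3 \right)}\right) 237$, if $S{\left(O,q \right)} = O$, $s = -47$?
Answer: $- \frac{8949}{2} \approx -4474.5$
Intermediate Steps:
$N = -4$ ($N = \left(-47 + 11\right) + 32 = -36 + 32 = -4$)
$-485 + \left(\left(-13 + N\right) + S{\left(- \frac{2}{-12},3 \right)}\right) 237 = -485 + \left(\left(-13 - 4\right) - \frac{2}{-12}\right) 237 = -485 + \left(-17 - - \frac{1}{6}\right) 237 = -485 + \left(-17 + \frac{1}{6}\right) 237 = -485 - \frac{7979}{2} = - \frac{8949}{2}$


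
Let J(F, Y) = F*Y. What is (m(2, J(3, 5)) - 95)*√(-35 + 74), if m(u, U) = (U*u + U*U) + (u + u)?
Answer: 164*√39 ≈ 1024.2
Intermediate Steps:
m(u, U) = U² + 2*u + U*u (m(u, U) = (U*u + U²) + 2*u = (U² + U*u) + 2*u = U² + 2*u + U*u)
(m(2, J(3, 5)) - 95)*√(-35 + 74) = (((3*5)² + 2*2 + (3*5)*2) - 95)*√(-35 + 74) = ((15² + 4 + 15*2) - 95)*√39 = ((225 + 4 + 30) - 95)*√39 = (259 - 95)*√39 = 164*√39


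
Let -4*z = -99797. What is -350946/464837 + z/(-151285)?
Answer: -258760800529/281291462180 ≈ -0.91990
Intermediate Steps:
z = 99797/4 (z = -¼*(-99797) = 99797/4 ≈ 24949.)
-350946/464837 + z/(-151285) = -350946/464837 + (99797/4)/(-151285) = -350946*1/464837 + (99797/4)*(-1/151285) = -350946/464837 - 99797/605140 = -258760800529/281291462180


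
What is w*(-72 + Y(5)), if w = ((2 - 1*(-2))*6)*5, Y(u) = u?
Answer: -8040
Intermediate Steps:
w = 120 (w = ((2 + 2)*6)*5 = (4*6)*5 = 24*5 = 120)
w*(-72 + Y(5)) = 120*(-72 + 5) = 120*(-67) = -8040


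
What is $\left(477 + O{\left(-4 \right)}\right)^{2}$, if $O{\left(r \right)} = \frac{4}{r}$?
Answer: $226576$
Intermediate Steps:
$\left(477 + O{\left(-4 \right)}\right)^{2} = \left(477 + \frac{4}{-4}\right)^{2} = \left(477 + 4 \left(- \frac{1}{4}\right)\right)^{2} = \left(477 - 1\right)^{2} = 476^{2} = 226576$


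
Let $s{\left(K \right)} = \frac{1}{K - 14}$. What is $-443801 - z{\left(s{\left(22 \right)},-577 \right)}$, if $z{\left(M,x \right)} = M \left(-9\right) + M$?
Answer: $-443800$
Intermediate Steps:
$s{\left(K \right)} = \frac{1}{-14 + K}$
$z{\left(M,x \right)} = - 8 M$ ($z{\left(M,x \right)} = - 9 M + M = - 8 M$)
$-443801 - z{\left(s{\left(22 \right)},-577 \right)} = -443801 - - \frac{8}{-14 + 22} = -443801 - - \frac{8}{8} = -443801 - \left(-8\right) \frac{1}{8} = -443801 - -1 = -443801 + 1 = -443800$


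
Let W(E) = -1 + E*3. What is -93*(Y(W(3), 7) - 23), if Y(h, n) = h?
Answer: 1395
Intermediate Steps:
W(E) = -1 + 3*E
-93*(Y(W(3), 7) - 23) = -93*((-1 + 3*3) - 23) = -93*((-1 + 9) - 23) = -93*(8 - 23) = -93*(-15) = 1395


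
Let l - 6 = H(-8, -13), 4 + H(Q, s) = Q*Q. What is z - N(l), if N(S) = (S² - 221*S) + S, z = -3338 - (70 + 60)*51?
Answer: 196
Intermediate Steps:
z = -9968 (z = -3338 - 130*51 = -3338 - 1*6630 = -3338 - 6630 = -9968)
H(Q, s) = -4 + Q² (H(Q, s) = -4 + Q*Q = -4 + Q²)
l = 66 (l = 6 + (-4 + (-8)²) = 6 + (-4 + 64) = 6 + 60 = 66)
N(S) = S² - 220*S
z - N(l) = -9968 - 66*(-220 + 66) = -9968 - 66*(-154) = -9968 - 1*(-10164) = -9968 + 10164 = 196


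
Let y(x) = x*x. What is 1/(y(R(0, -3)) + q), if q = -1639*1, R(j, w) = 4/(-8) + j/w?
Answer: -4/6555 ≈ -0.00061022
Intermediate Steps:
R(j, w) = -1/2 + j/w (R(j, w) = 4*(-1/8) + j/w = -1/2 + j/w)
y(x) = x**2
q = -1639
1/(y(R(0, -3)) + q) = 1/(((0 - 1/2*(-3))/(-3))**2 - 1639) = 1/((-(0 + 3/2)/3)**2 - 1639) = 1/((-1/3*3/2)**2 - 1639) = 1/((-1/2)**2 - 1639) = 1/(1/4 - 1639) = 1/(-6555/4) = -4/6555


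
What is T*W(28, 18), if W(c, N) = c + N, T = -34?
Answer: -1564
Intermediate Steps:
W(c, N) = N + c
T*W(28, 18) = -34*(18 + 28) = -34*46 = -1564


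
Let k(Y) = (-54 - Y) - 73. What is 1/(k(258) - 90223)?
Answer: -1/90608 ≈ -1.1037e-5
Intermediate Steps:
k(Y) = -127 - Y
1/(k(258) - 90223) = 1/((-127 - 1*258) - 90223) = 1/((-127 - 258) - 90223) = 1/(-385 - 90223) = 1/(-90608) = -1/90608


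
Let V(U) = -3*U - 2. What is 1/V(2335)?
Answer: -1/7007 ≈ -0.00014271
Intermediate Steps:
V(U) = -2 - 3*U
1/V(2335) = 1/(-2 - 3*2335) = 1/(-2 - 7005) = 1/(-7007) = -1/7007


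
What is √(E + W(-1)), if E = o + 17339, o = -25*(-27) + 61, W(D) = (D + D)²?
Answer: √18079 ≈ 134.46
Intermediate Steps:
W(D) = 4*D² (W(D) = (2*D)² = 4*D²)
o = 736 (o = 675 + 61 = 736)
E = 18075 (E = 736 + 17339 = 18075)
√(E + W(-1)) = √(18075 + 4*(-1)²) = √(18075 + 4*1) = √(18075 + 4) = √18079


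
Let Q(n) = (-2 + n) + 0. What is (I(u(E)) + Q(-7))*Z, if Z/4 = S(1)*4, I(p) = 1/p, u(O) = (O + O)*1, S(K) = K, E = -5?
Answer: -728/5 ≈ -145.60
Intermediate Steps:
u(O) = 2*O (u(O) = (2*O)*1 = 2*O)
Q(n) = -2 + n
Z = 16 (Z = 4*(1*4) = 4*4 = 16)
(I(u(E)) + Q(-7))*Z = (1/(2*(-5)) + (-2 - 7))*16 = (1/(-10) - 9)*16 = (-1/10 - 9)*16 = -91/10*16 = -728/5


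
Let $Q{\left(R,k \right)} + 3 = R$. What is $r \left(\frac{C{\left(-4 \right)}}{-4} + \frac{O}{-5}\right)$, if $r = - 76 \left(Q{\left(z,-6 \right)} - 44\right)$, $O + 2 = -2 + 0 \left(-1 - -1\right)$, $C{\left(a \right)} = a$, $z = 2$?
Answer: $6156$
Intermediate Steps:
$Q{\left(R,k \right)} = -3 + R$
$O = -4$ ($O = -2 - \left(2 + 0 \left(-1 - -1\right)\right) = -2 - \left(2 + 0 \left(-1 + 1\right)\right) = -2 + \left(-2 + 0 \cdot 0\right) = -2 + \left(-2 + 0\right) = -2 - 2 = -4$)
$r = 3420$ ($r = - 76 \left(\left(-3 + 2\right) - 44\right) = - 76 \left(-1 - 44\right) = \left(-76\right) \left(-45\right) = 3420$)
$r \left(\frac{C{\left(-4 \right)}}{-4} + \frac{O}{-5}\right) = 3420 \left(- \frac{4}{-4} - \frac{4}{-5}\right) = 3420 \left(\left(-4\right) \left(- \frac{1}{4}\right) - - \frac{4}{5}\right) = 3420 \left(1 + \frac{4}{5}\right) = 3420 \cdot \frac{9}{5} = 6156$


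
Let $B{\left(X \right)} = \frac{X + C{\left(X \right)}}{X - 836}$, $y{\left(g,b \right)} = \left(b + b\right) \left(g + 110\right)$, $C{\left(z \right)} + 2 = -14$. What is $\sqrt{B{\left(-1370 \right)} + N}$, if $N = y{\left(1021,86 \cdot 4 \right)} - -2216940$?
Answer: $\frac{\sqrt{3643827448791}}{1103} \approx 1730.6$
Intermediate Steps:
$C{\left(z \right)} = -16$ ($C{\left(z \right)} = -2 - 14 = -16$)
$y{\left(g,b \right)} = 2 b \left(110 + g\right)$
$B{\left(X \right)} = \frac{-16 + X}{-836 + X}$ ($B{\left(X \right)} = \frac{X - 16}{X - 836} = \frac{-16 + X}{-836 + X}$)
$N = 2995068$ ($N = 2 \cdot 86 \cdot 4 \left(110 + 1021\right) - -2216940 = 2 \cdot 344 \cdot 1131 + 2216940 = 778128 + 2216940 = 2995068$)
$\sqrt{B{\left(-1370 \right)} + N} = \sqrt{\frac{-16 - 1370}{-836 - 1370} + 2995068} = \sqrt{\frac{1}{-2206} \left(-1386\right) + 2995068} = \sqrt{\left(- \frac{1}{2206}\right) \left(-1386\right) + 2995068} = \sqrt{\frac{693}{1103} + 2995068} = \sqrt{\frac{3303560697}{1103}} = \frac{\sqrt{3643827448791}}{1103}$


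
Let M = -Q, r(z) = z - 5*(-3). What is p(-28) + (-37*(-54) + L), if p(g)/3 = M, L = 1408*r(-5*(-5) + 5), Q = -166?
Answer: 65856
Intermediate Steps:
r(z) = 15 + z (r(z) = z + 15 = 15 + z)
L = 63360 (L = 1408*(15 + (-5*(-5) + 5)) = 1408*(15 + (25 + 5)) = 1408*(15 + 30) = 1408*45 = 63360)
M = 166 (M = -1*(-166) = 166)
p(g) = 498 (p(g) = 3*166 = 498)
p(-28) + (-37*(-54) + L) = 498 + (-37*(-54) + 63360) = 498 + (1998 + 63360) = 498 + 65358 = 65856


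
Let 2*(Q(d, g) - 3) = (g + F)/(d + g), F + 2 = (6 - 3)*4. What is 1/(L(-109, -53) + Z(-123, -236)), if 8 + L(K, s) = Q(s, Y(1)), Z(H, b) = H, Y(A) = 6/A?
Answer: -47/6024 ≈ -0.0078021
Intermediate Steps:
F = 10 (F = -2 + (6 - 3)*4 = -2 + 3*4 = -2 + 12 = 10)
Q(d, g) = 3 + (10 + g)/(2*(d + g)) (Q(d, g) = 3 + ((g + 10)/(d + g))/2 = 3 + ((10 + g)/(d + g))/2 = 3 + (10 + g)/(2*(d + g)))
L(K, s) = -8 + (26 + 3*s)/(6 + s) (L(K, s) = -8 + (5 + 3*s + 7*(6/1)/2)/(s + 6/1) = -8 + (5 + 3*s + 7*(6*1)/2)/(s + 6*1) = -8 + (5 + 3*s + (7/2)*6)/(s + 6) = -8 + (5 + 3*s + 21)/(6 + s) = -8 + (26 + 3*s)/(6 + s))
1/(L(-109, -53) + Z(-123, -236)) = 1/((-22 - 5*(-53))/(6 - 53) - 123) = 1/((-22 + 265)/(-47) - 123) = 1/(-1/47*243 - 123) = 1/(-243/47 - 123) = 1/(-6024/47) = -47/6024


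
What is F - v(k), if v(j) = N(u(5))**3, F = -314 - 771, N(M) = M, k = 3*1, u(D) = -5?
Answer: -960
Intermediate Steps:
k = 3
F = -1085
v(j) = -125 (v(j) = (-5)**3 = -125)
F - v(k) = -1085 - 1*(-125) = -1085 + 125 = -960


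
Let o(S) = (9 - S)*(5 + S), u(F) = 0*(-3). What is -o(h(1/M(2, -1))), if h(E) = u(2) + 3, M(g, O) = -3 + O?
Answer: -48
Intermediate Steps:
u(F) = 0
h(E) = 3 (h(E) = 0 + 3 = 3)
o(S) = (5 + S)*(9 - S)
-o(h(1/M(2, -1))) = -(45 - 1*3**2 + 4*3) = -(45 - 1*9 + 12) = -(45 - 9 + 12) = -1*48 = -48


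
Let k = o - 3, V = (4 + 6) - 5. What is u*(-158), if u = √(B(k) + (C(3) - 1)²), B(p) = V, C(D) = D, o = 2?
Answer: -474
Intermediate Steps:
V = 5 (V = 10 - 5 = 5)
k = -1 (k = 2 - 3 = -1)
B(p) = 5
u = 3 (u = √(5 + (3 - 1)²) = √(5 + 2²) = √(5 + 4) = √9 = 3)
u*(-158) = 3*(-158) = -474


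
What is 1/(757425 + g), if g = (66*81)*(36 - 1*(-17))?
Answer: 1/1040763 ≈ 9.6083e-7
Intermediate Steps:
g = 283338 (g = 5346*(36 + 17) = 5346*53 = 283338)
1/(757425 + g) = 1/(757425 + 283338) = 1/1040763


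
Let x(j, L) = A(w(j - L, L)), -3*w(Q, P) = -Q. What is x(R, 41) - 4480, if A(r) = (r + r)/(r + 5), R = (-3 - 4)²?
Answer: -103024/23 ≈ -4479.3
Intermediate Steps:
R = 49 (R = (-7)² = 49)
w(Q, P) = Q/3 (w(Q, P) = -(-1)*Q/3 = Q/3)
A(r) = 2*r/(5 + r) (A(r) = (2*r)/(5 + r) = 2*r/(5 + r))
x(j, L) = 2*(-L/3 + j/3)/(5 - L/3 + j/3) (x(j, L) = 2*((j - L)/3)/(5 + (j - L)/3) = 2*(-L/3 + j/3)/(5 + (-L/3 + j/3)) = 2*(-L/3 + j/3)/(5 - L/3 + j/3))
x(R, 41) - 4480 = 2*(41 - 1*49)/(-15 + 41 - 1*49) - 4480 = 2*(41 - 49)/(-15 + 41 - 49) - 4480 = 2*(-8)/(-23) - 4480 = 2*(-1/23)*(-8) - 4480 = 16/23 - 4480 = -103024/23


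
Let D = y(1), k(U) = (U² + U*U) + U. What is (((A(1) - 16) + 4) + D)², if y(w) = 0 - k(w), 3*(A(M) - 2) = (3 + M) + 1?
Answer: 1156/9 ≈ 128.44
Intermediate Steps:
k(U) = U + 2*U² (k(U) = (U² + U²) + U = 2*U² + U = U + 2*U²)
A(M) = 10/3 + M/3 (A(M) = 2 + ((3 + M) + 1)/3 = 2 + (4 + M)/3 = 2 + (4/3 + M/3) = 10/3 + M/3)
y(w) = -w*(1 + 2*w) (y(w) = 0 - w*(1 + 2*w) = -w*(1 + 2*w))
D = -3 (D = -1*1*(1 + 2*1) = -1*1*(1 + 2) = -1*1*3 = -3)
(((A(1) - 16) + 4) + D)² = ((((10/3 + (⅓)*1) - 16) + 4) - 3)² = ((((10/3 + ⅓) - 16) + 4) - 3)² = (((11/3 - 16) + 4) - 3)² = ((-37/3 + 4) - 3)² = (-25/3 - 3)² = (-34/3)² = 1156/9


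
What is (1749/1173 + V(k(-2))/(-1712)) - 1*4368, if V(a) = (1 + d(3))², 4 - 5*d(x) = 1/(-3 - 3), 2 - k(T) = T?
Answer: -105224669071/24098112 ≈ -4366.5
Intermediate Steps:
k(T) = 2 - T
d(x) = ⅚ (d(x) = ⅘ - 1/(5*(-3 - 3)) = ⅘ - ⅕/(-6) = ⅘ - ⅕*(-⅙) = ⅘ + 1/30 = ⅚)
V(a) = 121/36 (V(a) = (1 + ⅚)² = (11/6)² = 121/36)
(1749/1173 + V(k(-2))/(-1712)) - 1*4368 = (1749/1173 + (121/36)/(-1712)) - 1*4368 = (1749*(1/1173) + (121/36)*(-1/1712)) - 4368 = (583/391 - 121/61632) - 4368 = 35884145/24098112 - 4368 = -105224669071/24098112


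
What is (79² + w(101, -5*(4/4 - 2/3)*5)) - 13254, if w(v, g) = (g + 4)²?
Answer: -62948/9 ≈ -6994.2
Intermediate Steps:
w(v, g) = (4 + g)²
(79² + w(101, -5*(4/4 - 2/3)*5)) - 13254 = (79² + (4 - 5*(4/4 - 2/3)*5)²) - 13254 = (6241 + (4 - 5*(4*(¼) - 2*⅓)*5)²) - 13254 = (6241 + (4 - 5*(1 - ⅔)*5)²) - 13254 = (6241 + (4 - 5*⅓*5)²) - 13254 = (6241 + (4 - 5/3*5)²) - 13254 = (6241 + (4 - 25/3)²) - 13254 = (6241 + (-13/3)²) - 13254 = (6241 + 169/9) - 13254 = 56338/9 - 13254 = -62948/9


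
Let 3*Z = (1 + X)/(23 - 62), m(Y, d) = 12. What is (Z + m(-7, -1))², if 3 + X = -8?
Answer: 1999396/13689 ≈ 146.06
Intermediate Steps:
X = -11 (X = -3 - 8 = -11)
Z = 10/117 (Z = ((1 - 11)/(23 - 62))/3 = (-10/(-39))/3 = (-10*(-1/39))/3 = (⅓)*(10/39) = 10/117 ≈ 0.085470)
(Z + m(-7, -1))² = (10/117 + 12)² = (1414/117)² = 1999396/13689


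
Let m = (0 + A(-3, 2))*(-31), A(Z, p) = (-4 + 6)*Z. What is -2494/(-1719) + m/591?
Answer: 597896/338643 ≈ 1.7656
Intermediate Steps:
A(Z, p) = 2*Z
m = 186 (m = (0 + 2*(-3))*(-31) = (0 - 6)*(-31) = -6*(-31) = 186)
-2494/(-1719) + m/591 = -2494/(-1719) + 186/591 = -2494*(-1/1719) + 186*(1/591) = 2494/1719 + 62/197 = 597896/338643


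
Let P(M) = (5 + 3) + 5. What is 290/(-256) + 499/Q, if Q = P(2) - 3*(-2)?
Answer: 61117/2432 ≈ 25.130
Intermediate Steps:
P(M) = 13 (P(M) = 8 + 5 = 13)
Q = 19 (Q = 13 - 3*(-2) = 13 + 6 = 19)
290/(-256) + 499/Q = 290/(-256) + 499/19 = 290*(-1/256) + 499*(1/19) = -145/128 + 499/19 = 61117/2432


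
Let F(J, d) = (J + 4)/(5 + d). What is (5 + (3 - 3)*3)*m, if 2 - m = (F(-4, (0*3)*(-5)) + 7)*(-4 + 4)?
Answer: 10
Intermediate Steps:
F(J, d) = (4 + J)/(5 + d)
m = 2 (m = 2 - ((4 - 4)/(5 + (0*3)*(-5)) + 7)*(-4 + 4) = 2 - (0/(5 + 0*(-5)) + 7)*0 = 2 - (0/(5 + 0) + 7)*0 = 2 - (0/5 + 7)*0 = 2 - ((⅕)*0 + 7)*0 = 2 - (0 + 7)*0 = 2 - 7*0 = 2 - 1*0 = 2 + 0 = 2)
(5 + (3 - 3)*3)*m = (5 + (3 - 3)*3)*2 = (5 + 0*3)*2 = (5 + 0)*2 = 5*2 = 10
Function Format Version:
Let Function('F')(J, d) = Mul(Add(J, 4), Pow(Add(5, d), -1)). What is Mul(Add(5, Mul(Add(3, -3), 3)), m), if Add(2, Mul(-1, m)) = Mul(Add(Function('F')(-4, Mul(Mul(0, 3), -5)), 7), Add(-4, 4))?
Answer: 10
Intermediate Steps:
Function('F')(J, d) = Mul(Pow(Add(5, d), -1), Add(4, J)) (Function('F')(J, d) = Mul(Add(4, J), Pow(Add(5, d), -1)) = Mul(Pow(Add(5, d), -1), Add(4, J)))
m = 2 (m = Add(2, Mul(-1, Mul(Add(Mul(Pow(Add(5, Mul(Mul(0, 3), -5)), -1), Add(4, -4)), 7), Add(-4, 4)))) = Add(2, Mul(-1, Mul(Add(Mul(Pow(Add(5, Mul(0, -5)), -1), 0), 7), 0))) = Add(2, Mul(-1, Mul(Add(Mul(Pow(Add(5, 0), -1), 0), 7), 0))) = Add(2, Mul(-1, Mul(Add(Mul(Pow(5, -1), 0), 7), 0))) = Add(2, Mul(-1, Mul(Add(Mul(Rational(1, 5), 0), 7), 0))) = Add(2, Mul(-1, Mul(Add(0, 7), 0))) = Add(2, Mul(-1, Mul(7, 0))) = Add(2, Mul(-1, 0)) = Add(2, 0) = 2)
Mul(Add(5, Mul(Add(3, -3), 3)), m) = Mul(Add(5, Mul(Add(3, -3), 3)), 2) = Mul(Add(5, Mul(0, 3)), 2) = Mul(Add(5, 0), 2) = Mul(5, 2) = 10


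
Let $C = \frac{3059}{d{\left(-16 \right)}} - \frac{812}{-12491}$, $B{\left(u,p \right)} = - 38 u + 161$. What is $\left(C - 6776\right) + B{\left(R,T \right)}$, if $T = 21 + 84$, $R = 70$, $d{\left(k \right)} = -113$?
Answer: $- \frac{13129623038}{1411483} \approx -9302.0$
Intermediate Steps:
$T = 105$
$B{\left(u,p \right)} = 161 - 38 u$
$C = - \frac{38118213}{1411483}$ ($C = \frac{3059}{-113} - \frac{812}{-12491} = 3059 \left(- \frac{1}{113}\right) - - \frac{812}{12491} = - \frac{3059}{113} + \frac{812}{12491} = - \frac{38118213}{1411483} \approx -27.006$)
$\left(C - 6776\right) + B{\left(R,T \right)} = \left(- \frac{38118213}{1411483} - 6776\right) + \left(161 - 2660\right) = - \frac{9602327021}{1411483} + \left(161 - 2660\right) = - \frac{9602327021}{1411483} - 2499 = - \frac{13129623038}{1411483}$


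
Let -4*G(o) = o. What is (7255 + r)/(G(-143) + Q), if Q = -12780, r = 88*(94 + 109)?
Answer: -100476/50977 ≈ -1.9710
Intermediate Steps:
G(o) = -o/4
r = 17864 (r = 88*203 = 17864)
(7255 + r)/(G(-143) + Q) = (7255 + 17864)/(-1/4*(-143) - 12780) = 25119/(143/4 - 12780) = 25119/(-50977/4) = 25119*(-4/50977) = -100476/50977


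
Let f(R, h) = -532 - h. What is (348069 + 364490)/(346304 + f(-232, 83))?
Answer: 712559/345689 ≈ 2.0613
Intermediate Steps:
(348069 + 364490)/(346304 + f(-232, 83)) = (348069 + 364490)/(346304 + (-532 - 1*83)) = 712559/(346304 + (-532 - 83)) = 712559/(346304 - 615) = 712559/345689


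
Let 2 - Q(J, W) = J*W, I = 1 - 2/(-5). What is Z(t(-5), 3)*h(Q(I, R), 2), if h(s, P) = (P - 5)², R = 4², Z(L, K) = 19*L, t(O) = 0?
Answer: 0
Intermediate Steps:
I = 7/5 (I = 1 - 2*(-1)/5 = 1 - 1*(-⅖) = 1 + ⅖ = 7/5 ≈ 1.4000)
R = 16
Q(J, W) = 2 - J*W
h(s, P) = (-5 + P)²
Z(t(-5), 3)*h(Q(I, R), 2) = (19*0)*(-5 + 2)² = 0*(-3)² = 0*9 = 0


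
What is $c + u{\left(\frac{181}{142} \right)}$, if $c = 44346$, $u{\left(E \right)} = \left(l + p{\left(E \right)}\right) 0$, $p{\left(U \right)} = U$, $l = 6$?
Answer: $44346$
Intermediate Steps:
$u{\left(E \right)} = 0$ ($u{\left(E \right)} = \left(6 + E\right) 0 = 0$)
$c + u{\left(\frac{181}{142} \right)} = 44346 + 0 = 44346$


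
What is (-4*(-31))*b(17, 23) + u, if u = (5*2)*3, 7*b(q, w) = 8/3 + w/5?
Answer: 16666/105 ≈ 158.72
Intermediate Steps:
b(q, w) = 8/21 + w/35 (b(q, w) = (8/3 + w/5)/7 = 8/21 + w/35)
u = 30 (u = 10*3 = 30)
(-4*(-31))*b(17, 23) + u = (-4*(-31))*(8/21 + (1/35)*23) + 30 = 124*(8/21 + 23/35) + 30 = 124*(109/105) + 30 = 13516/105 + 30 = 16666/105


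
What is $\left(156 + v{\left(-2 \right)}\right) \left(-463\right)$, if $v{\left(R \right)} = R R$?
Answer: $-74080$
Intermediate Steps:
$v{\left(R \right)} = R^{2}$
$\left(156 + v{\left(-2 \right)}\right) \left(-463\right) = \left(156 + \left(-2\right)^{2}\right) \left(-463\right) = \left(156 + 4\right) \left(-463\right) = 160 \left(-463\right) = -74080$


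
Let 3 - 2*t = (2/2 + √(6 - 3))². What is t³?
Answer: -37/8 - 15*√3/4 ≈ -11.120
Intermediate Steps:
t = 3/2 - (1 + √3)²/2 (t = 3/2 - (2/2 + √(6 - 3))²/2 = 3/2 - (2*(½) + √3)²/2 = 3/2 - (1 + √3)²/2 ≈ -2.2321)
t³ = (-½ - √3)³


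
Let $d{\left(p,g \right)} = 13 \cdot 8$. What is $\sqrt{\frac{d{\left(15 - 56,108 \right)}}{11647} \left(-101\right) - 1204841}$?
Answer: $\frac{i \sqrt{163439947420257}}{11647} \approx 1097.7 i$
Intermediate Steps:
$d{\left(p,g \right)} = 104$
$\sqrt{\frac{d{\left(15 - 56,108 \right)}}{11647} \left(-101\right) - 1204841} = \sqrt{\frac{104}{11647} \left(-101\right) - 1204841} = \sqrt{- \frac{10504}{11647} - 1204841} = \sqrt{- \frac{14032793631}{11647}} = \frac{i \sqrt{163439947420257}}{11647}$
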